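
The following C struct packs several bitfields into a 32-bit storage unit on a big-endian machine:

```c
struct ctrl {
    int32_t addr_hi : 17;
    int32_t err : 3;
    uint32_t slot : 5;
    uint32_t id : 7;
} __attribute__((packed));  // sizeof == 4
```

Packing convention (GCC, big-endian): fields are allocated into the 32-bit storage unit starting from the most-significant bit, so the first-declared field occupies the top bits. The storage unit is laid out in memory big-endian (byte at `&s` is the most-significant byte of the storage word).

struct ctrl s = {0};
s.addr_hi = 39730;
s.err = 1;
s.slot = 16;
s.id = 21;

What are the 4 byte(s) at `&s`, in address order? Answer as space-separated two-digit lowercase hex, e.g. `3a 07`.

4d 99 18 15

addr_hi:17 = 39730 → 0x9b32 << 15 → word 0x4d990000
err:3 = 1 → 0x1 << 12 → word 0x4d991000
slot:5 = 16 → 0x10 << 7 → word 0x4d991800
id:7 = 21 → 0x15 << 0 → word 0x4d991815
word = 0x4d991815 → big-endian bytes:
  [0]=0x4d  [1]=0x99  [2]=0x18  [3]=0x15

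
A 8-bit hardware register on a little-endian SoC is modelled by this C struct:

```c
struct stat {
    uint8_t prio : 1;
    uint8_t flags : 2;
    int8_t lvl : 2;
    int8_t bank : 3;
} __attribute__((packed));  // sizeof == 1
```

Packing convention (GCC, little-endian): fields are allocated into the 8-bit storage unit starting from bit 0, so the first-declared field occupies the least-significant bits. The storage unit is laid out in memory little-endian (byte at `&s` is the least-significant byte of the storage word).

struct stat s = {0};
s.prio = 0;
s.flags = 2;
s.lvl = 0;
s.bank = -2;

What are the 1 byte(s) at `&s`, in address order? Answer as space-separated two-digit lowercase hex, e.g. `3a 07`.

c4

prio:1 = 0 → 0x0 << 0 → word 0x00
flags:2 = 2 → 0x2 << 1 → word 0x04
lvl:2 = 0 → 0x0 << 3 → word 0x04
bank:3 = -2 → 0x6 << 5 → word 0xc4
word = 0xc4 → little-endian bytes:
  [0]=0xc4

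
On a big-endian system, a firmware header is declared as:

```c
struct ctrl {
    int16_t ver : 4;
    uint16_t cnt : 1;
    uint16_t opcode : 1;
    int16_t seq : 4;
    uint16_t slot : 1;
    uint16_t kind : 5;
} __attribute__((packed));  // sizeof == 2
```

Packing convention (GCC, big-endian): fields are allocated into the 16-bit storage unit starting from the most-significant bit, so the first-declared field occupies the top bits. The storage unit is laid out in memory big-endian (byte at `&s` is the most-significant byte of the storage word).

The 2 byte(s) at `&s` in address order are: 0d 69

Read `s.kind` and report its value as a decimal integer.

9

[0]=0x0d [1]=0x69 (big-endian) → word 0x0d69
ver [12+:4] = (word>>12) & 0xf = 0
cnt [11+:1] = (word>>11) & 0x1 = 1
opcode [10+:1] = (word>>10) & 0x1 = 1
seq [6+:4] = (word>>6) & 0xf = 5
slot [5+:1] = (word>>5) & 0x1 = 1
kind [0+:5] = (word>>0) & 0x1f = 9  ←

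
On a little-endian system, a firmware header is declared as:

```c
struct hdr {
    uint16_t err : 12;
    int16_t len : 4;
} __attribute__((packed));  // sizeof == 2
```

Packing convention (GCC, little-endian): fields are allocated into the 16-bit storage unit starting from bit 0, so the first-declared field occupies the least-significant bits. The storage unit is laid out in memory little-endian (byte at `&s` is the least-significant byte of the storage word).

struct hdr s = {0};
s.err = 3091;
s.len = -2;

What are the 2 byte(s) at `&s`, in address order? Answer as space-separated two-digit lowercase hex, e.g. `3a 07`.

[0+:12] err=3091 & 0xfff = 0xc13; word=0x0c13
[12+:4] len=-2 & 0xf = 0xe; word=0xec13
word = 0xec13 → little-endian bytes:
  [0]=0x13  [1]=0xec

13 ec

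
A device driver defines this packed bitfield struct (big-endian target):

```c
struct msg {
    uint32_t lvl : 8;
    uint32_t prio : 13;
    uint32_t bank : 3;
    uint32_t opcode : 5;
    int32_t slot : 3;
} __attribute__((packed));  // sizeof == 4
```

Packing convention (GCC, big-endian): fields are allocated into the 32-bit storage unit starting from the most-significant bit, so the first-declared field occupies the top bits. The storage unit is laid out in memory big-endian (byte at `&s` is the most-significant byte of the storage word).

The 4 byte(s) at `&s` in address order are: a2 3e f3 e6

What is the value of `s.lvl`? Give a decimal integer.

[0]=0xa2 [1]=0x3e [2]=0xf3 [3]=0xe6 (big-endian) → word 0xa23ef3e6
lvl:8 @ bit 24 → (0xa23ef3e6>>24)&0xff = 0xa2  ←
prio:13 @ bit 11 → (0xa23ef3e6>>11)&0x1fff = 0x7de
bank:3 @ bit 8 → (0xa23ef3e6>>8)&0x7 = 0x3
opcode:5 @ bit 3 → (0xa23ef3e6>>3)&0x1f = 0x1c
slot:3 @ bit 0 → (0xa23ef3e6>>0)&0x7 = 0x6

162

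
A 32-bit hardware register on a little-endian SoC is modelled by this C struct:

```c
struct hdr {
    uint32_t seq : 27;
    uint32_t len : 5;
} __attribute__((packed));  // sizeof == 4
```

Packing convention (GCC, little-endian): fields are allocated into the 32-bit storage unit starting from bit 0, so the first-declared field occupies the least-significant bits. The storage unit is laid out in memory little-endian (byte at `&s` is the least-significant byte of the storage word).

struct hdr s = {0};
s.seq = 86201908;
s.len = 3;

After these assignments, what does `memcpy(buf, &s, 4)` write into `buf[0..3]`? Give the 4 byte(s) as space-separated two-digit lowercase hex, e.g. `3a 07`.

seq (27b) val=86201908 bits=0x5235634 at bit 0: 0x05235634
len (5b) val=3 bits=0x3 at bit 27: 0x1d235634
word = 0x1d235634 → little-endian bytes:
  [0]=0x34  [1]=0x56  [2]=0x23  [3]=0x1d

34 56 23 1d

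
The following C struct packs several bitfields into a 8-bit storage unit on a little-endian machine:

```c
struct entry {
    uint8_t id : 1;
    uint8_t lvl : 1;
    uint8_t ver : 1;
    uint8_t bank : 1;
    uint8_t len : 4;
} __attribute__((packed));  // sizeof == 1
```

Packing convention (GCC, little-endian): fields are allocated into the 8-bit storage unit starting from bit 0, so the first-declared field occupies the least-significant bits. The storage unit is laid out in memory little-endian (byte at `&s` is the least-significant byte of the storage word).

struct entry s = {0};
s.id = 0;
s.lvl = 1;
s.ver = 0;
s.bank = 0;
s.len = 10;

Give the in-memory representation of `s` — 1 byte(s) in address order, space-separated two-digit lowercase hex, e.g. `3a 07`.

id (1b) val=0 bits=0x0 at bit 0: 0x00
lvl (1b) val=1 bits=0x1 at bit 1: 0x02
ver (1b) val=0 bits=0x0 at bit 2: 0x02
bank (1b) val=0 bits=0x0 at bit 3: 0x02
len (4b) val=10 bits=0xa at bit 4: 0xa2
word = 0xa2 → little-endian bytes:
  [0]=0xa2

a2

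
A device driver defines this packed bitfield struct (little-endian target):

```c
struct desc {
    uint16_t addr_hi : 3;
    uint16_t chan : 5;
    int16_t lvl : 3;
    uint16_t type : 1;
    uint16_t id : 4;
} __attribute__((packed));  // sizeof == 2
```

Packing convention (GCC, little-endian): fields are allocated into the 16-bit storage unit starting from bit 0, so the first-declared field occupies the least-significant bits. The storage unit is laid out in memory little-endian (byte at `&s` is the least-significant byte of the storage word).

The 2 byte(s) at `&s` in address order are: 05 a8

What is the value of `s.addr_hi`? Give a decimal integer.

[0]=0x05 [1]=0xa8 (little-endian) → word 0xa805
addr_hi [0+:3] = (word>>0) & 0x7 = 5  ←
chan [3+:5] = (word>>3) & 0x1f = 0
lvl [8+:3] = (word>>8) & 0x7 = 0
type [11+:1] = (word>>11) & 0x1 = 1
id [12+:4] = (word>>12) & 0xf = 10

5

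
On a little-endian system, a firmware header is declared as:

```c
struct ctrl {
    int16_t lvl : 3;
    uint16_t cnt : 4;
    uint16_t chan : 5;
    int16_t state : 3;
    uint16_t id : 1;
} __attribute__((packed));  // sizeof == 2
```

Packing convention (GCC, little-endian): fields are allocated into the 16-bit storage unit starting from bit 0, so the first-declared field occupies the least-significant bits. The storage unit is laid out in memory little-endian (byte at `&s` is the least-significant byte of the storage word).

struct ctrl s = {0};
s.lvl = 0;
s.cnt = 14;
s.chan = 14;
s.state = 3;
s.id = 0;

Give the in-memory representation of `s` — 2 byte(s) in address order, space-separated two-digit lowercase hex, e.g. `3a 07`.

[0+:3] lvl=0 & 0x7 = 0x0; word=0x0000
[3+:4] cnt=14 & 0xf = 0xe; word=0x0070
[7+:5] chan=14 & 0x1f = 0xe; word=0x0770
[12+:3] state=3 & 0x7 = 0x3; word=0x3770
[15+:1] id=0 & 0x1 = 0x0; word=0x3770
word = 0x3770 → little-endian bytes:
  [0]=0x70  [1]=0x37

70 37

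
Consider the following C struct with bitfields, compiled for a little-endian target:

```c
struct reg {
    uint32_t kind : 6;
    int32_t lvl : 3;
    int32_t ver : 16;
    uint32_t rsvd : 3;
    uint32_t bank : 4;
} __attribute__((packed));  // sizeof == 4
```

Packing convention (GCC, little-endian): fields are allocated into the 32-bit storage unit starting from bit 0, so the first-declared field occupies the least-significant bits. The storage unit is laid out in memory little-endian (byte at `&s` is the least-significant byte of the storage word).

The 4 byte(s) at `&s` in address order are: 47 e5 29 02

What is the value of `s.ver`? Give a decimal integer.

[0]=0x47 [1]=0xe5 [2]=0x29 [3]=0x02 (little-endian) → word 0x0229e547
kind [0+:6] = (word>>0) & 0x3f = 7
lvl [6+:3] = (word>>6) & 0x7 = 5
ver [9+:16] = (word>>9) & 0xffff = 5362  ←
rsvd [25+:3] = (word>>25) & 0x7 = 1
bank [28+:4] = (word>>28) & 0xf = 0
ver signed 16b, MSB=0: value = 5362

5362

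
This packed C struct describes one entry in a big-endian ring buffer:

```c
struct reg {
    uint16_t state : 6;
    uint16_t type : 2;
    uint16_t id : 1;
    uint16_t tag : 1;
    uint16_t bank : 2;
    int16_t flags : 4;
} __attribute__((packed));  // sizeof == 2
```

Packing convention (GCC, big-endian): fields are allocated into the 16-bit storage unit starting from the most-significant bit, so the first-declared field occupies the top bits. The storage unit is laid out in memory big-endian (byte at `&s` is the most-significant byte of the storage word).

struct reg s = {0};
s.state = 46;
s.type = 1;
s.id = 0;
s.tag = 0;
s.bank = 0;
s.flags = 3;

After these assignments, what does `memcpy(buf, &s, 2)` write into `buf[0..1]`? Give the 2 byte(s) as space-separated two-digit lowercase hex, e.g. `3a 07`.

state (6b) val=46 bits=0x2e at bit 10: 0xb800
type (2b) val=1 bits=0x1 at bit 8: 0xb900
id (1b) val=0 bits=0x0 at bit 7: 0xb900
tag (1b) val=0 bits=0x0 at bit 6: 0xb900
bank (2b) val=0 bits=0x0 at bit 4: 0xb900
flags (4b) val=3 bits=0x3 at bit 0: 0xb903
word = 0xb903 → big-endian bytes:
  [0]=0xb9  [1]=0x03

b9 03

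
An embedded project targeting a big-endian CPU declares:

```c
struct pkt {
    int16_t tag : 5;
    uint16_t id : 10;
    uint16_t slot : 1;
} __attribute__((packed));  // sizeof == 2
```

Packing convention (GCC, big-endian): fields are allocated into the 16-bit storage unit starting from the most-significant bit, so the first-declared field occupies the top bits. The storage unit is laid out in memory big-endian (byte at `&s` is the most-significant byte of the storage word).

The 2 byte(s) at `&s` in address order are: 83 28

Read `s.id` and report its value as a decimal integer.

[0]=0x83 [1]=0x28 (big-endian) → word 0x8328
tag [11+:5] = (word>>11) & 0x1f = 16
id [1+:10] = (word>>1) & 0x3ff = 404  ←
slot [0+:1] = (word>>0) & 0x1 = 0

404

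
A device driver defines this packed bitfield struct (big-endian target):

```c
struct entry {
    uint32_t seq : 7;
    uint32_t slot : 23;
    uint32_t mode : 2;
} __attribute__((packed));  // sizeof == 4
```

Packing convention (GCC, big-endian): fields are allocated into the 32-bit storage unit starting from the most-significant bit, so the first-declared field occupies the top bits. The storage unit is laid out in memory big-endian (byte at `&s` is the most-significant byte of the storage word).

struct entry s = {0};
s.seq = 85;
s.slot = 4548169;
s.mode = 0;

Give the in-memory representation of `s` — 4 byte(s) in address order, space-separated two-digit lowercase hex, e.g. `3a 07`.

seq:7 = 85 → 0x55 << 25 → word 0xaa000000
slot:23 = 4548169 → 0x456649 << 2 → word 0xab159924
mode:2 = 0 → 0x0 << 0 → word 0xab159924
word = 0xab159924 → big-endian bytes:
  [0]=0xab  [1]=0x15  [2]=0x99  [3]=0x24

ab 15 99 24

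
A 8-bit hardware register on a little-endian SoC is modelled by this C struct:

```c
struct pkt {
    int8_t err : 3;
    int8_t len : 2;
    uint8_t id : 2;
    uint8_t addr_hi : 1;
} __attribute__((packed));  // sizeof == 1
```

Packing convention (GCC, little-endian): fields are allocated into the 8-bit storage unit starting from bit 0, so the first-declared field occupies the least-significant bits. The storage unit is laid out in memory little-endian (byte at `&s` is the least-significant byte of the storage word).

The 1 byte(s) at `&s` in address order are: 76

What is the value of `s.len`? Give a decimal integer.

[0]=0x76 (little-endian) → word 0x76
err [0+:3] = (word>>0) & 0x7 = 6
len [3+:2] = (word>>3) & 0x3 = 2  ←
id [5+:2] = (word>>5) & 0x3 = 3
addr_hi [7+:1] = (word>>7) & 0x1 = 0
len signed 2b, MSB=1: 2 - 4 = -2

-2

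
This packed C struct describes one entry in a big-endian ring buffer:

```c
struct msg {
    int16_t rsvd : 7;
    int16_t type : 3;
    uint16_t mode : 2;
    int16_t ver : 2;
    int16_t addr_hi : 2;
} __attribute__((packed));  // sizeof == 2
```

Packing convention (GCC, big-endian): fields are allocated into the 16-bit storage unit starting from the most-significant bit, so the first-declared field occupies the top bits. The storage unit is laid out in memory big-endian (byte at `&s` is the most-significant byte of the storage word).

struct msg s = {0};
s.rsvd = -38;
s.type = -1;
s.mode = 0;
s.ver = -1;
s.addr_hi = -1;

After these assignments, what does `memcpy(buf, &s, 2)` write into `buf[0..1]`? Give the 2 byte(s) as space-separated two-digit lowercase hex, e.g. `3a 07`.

[9+:7] rsvd=-38 & 0x7f = 0x5a; word=0xb400
[6+:3] type=-1 & 0x7 = 0x7; word=0xb5c0
[4+:2] mode=0 & 0x3 = 0x0; word=0xb5c0
[2+:2] ver=-1 & 0x3 = 0x3; word=0xb5cc
[0+:2] addr_hi=-1 & 0x3 = 0x3; word=0xb5cf
word = 0xb5cf → big-endian bytes:
  [0]=0xb5  [1]=0xcf

b5 cf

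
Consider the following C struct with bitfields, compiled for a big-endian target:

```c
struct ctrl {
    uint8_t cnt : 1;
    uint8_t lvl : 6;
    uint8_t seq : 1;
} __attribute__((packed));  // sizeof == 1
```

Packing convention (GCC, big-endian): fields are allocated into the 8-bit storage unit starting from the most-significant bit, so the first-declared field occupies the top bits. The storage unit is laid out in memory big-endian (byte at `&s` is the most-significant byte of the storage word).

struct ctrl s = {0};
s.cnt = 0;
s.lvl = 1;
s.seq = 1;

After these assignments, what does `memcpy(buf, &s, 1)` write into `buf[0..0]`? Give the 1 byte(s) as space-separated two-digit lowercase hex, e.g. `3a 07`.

03

cnt (1b) val=0 bits=0x0 at bit 7: 0x00
lvl (6b) val=1 bits=0x1 at bit 1: 0x02
seq (1b) val=1 bits=0x1 at bit 0: 0x03
word = 0x03 → big-endian bytes:
  [0]=0x03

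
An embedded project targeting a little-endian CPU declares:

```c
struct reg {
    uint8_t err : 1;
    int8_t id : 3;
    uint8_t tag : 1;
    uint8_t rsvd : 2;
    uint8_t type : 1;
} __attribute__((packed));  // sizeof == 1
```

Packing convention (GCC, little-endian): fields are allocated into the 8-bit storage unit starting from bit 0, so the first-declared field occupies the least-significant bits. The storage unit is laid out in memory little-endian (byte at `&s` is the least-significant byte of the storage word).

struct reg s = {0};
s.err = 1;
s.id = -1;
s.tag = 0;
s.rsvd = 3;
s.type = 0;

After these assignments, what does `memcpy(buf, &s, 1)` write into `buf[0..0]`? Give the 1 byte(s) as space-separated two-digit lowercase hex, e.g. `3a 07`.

err:1 = 1 → 0x1 << 0 → word 0x01
id:3 = -1 → 0x7 << 1 → word 0x0f
tag:1 = 0 → 0x0 << 4 → word 0x0f
rsvd:2 = 3 → 0x3 << 5 → word 0x6f
type:1 = 0 → 0x0 << 7 → word 0x6f
word = 0x6f → little-endian bytes:
  [0]=0x6f

6f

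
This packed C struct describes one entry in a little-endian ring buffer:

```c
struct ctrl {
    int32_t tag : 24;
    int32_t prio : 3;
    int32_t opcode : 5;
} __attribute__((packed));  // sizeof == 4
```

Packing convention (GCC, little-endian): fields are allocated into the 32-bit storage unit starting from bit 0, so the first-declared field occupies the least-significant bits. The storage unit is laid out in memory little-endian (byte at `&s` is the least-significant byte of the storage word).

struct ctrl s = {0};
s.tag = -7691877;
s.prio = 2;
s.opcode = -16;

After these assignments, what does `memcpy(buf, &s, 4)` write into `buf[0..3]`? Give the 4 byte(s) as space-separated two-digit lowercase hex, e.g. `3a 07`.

tag:24 = -7691877 → 0x8aa19b << 0 → word 0x008aa19b
prio:3 = 2 → 0x2 << 24 → word 0x028aa19b
opcode:5 = -16 → 0x10 << 27 → word 0x828aa19b
word = 0x828aa19b → little-endian bytes:
  [0]=0x9b  [1]=0xa1  [2]=0x8a  [3]=0x82

9b a1 8a 82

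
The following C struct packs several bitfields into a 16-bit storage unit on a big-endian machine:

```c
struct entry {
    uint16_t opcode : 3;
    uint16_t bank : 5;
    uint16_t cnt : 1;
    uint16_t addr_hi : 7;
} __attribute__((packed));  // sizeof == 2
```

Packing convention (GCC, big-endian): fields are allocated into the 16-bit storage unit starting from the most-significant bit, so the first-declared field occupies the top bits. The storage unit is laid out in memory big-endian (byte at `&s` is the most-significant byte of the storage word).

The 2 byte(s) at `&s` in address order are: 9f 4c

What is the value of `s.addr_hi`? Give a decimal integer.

[0]=0x9f [1]=0x4c (big-endian) → word 0x9f4c
opcode:3 @ bit 13 → (0x9f4c>>13)&0x7 = 0x4
bank:5 @ bit 8 → (0x9f4c>>8)&0x1f = 0x1f
cnt:1 @ bit 7 → (0x9f4c>>7)&0x1 = 0x0
addr_hi:7 @ bit 0 → (0x9f4c>>0)&0x7f = 0x4c  ←

76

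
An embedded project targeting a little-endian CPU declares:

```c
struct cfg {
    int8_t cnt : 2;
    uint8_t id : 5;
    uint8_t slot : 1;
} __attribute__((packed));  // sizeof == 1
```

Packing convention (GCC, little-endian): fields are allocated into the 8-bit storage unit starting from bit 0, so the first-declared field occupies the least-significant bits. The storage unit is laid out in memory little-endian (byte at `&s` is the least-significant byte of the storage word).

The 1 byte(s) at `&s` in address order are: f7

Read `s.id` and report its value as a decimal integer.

[0]=0xf7 (little-endian) → word 0xf7
cnt:2 @ bit 0 → (0xf7>>0)&0x3 = 0x3
id:5 @ bit 2 → (0xf7>>2)&0x1f = 0x1d  ←
slot:1 @ bit 7 → (0xf7>>7)&0x1 = 0x1

29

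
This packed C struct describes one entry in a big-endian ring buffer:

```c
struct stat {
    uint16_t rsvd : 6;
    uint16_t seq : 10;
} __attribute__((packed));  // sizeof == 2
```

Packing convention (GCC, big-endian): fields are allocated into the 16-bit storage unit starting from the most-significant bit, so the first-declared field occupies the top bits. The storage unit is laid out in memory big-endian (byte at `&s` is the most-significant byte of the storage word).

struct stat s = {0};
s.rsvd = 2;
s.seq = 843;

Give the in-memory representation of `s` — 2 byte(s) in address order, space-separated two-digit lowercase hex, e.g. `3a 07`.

rsvd:6 = 2 → 0x2 << 10 → word 0x0800
seq:10 = 843 → 0x34b << 0 → word 0x0b4b
word = 0x0b4b → big-endian bytes:
  [0]=0x0b  [1]=0x4b

0b 4b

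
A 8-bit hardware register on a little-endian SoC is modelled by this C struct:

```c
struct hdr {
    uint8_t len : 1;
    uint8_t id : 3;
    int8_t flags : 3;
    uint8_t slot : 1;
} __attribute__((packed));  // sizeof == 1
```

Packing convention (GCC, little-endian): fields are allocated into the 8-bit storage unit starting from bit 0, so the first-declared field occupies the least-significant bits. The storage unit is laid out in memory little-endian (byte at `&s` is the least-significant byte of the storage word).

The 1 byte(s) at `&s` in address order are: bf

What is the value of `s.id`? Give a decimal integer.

7

[0]=0xbf (little-endian) → word 0xbf
len [0+:1] = (word>>0) & 0x1 = 1
id [1+:3] = (word>>1) & 0x7 = 7  ←
flags [4+:3] = (word>>4) & 0x7 = 3
slot [7+:1] = (word>>7) & 0x1 = 1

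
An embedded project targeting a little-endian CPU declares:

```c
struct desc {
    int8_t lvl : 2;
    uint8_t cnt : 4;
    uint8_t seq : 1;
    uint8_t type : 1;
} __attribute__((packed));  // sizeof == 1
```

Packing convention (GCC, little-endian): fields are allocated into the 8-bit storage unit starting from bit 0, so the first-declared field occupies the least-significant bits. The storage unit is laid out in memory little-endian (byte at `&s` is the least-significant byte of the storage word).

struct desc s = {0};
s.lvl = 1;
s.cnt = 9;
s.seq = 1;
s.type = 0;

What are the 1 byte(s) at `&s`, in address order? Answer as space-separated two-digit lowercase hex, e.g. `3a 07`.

65

lvl:2 = 1 → 0x1 << 0 → word 0x01
cnt:4 = 9 → 0x9 << 2 → word 0x25
seq:1 = 1 → 0x1 << 6 → word 0x65
type:1 = 0 → 0x0 << 7 → word 0x65
word = 0x65 → little-endian bytes:
  [0]=0x65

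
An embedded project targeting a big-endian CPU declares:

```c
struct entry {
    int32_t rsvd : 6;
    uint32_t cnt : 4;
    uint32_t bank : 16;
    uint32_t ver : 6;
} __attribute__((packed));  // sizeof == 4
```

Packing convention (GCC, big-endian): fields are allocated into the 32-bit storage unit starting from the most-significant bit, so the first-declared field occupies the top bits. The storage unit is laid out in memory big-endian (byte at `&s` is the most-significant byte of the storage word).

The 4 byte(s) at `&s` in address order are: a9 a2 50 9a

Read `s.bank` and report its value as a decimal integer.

[0]=0xa9 [1]=0xa2 [2]=0x50 [3]=0x9a (big-endian) → word 0xa9a2509a
rsvd:6 @ bit 26 → (0xa9a2509a>>26)&0x3f = 0x2a
cnt:4 @ bit 22 → (0xa9a2509a>>22)&0xf = 0x6
bank:16 @ bit 6 → (0xa9a2509a>>6)&0xffff = 0x8942  ←
ver:6 @ bit 0 → (0xa9a2509a>>0)&0x3f = 0x1a

35138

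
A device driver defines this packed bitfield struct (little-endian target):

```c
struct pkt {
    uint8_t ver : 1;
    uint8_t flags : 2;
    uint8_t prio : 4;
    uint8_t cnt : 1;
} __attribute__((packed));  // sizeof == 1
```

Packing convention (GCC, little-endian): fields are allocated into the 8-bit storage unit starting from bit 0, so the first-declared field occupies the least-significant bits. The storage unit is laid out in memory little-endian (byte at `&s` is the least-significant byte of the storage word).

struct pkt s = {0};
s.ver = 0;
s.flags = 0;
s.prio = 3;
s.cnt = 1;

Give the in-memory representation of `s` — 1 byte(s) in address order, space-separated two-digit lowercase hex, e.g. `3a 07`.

ver:1 = 0 → 0x0 << 0 → word 0x00
flags:2 = 0 → 0x0 << 1 → word 0x00
prio:4 = 3 → 0x3 << 3 → word 0x18
cnt:1 = 1 → 0x1 << 7 → word 0x98
word = 0x98 → little-endian bytes:
  [0]=0x98

98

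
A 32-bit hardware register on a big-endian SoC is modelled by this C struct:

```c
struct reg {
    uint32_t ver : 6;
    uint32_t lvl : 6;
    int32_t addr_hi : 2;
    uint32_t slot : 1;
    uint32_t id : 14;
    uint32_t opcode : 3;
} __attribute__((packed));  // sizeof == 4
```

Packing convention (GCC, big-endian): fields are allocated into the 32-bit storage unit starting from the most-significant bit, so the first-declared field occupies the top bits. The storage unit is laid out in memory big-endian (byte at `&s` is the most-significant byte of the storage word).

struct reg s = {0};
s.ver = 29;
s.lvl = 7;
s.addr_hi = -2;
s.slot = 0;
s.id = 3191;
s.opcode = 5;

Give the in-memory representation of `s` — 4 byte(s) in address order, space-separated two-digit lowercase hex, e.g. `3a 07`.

ver:6 = 29 → 0x1d << 26 → word 0x74000000
lvl:6 = 7 → 0x7 << 20 → word 0x74700000
addr_hi:2 = -2 → 0x2 << 18 → word 0x74780000
slot:1 = 0 → 0x0 << 17 → word 0x74780000
id:14 = 3191 → 0xc77 << 3 → word 0x747863b8
opcode:3 = 5 → 0x5 << 0 → word 0x747863bd
word = 0x747863bd → big-endian bytes:
  [0]=0x74  [1]=0x78  [2]=0x63  [3]=0xbd

74 78 63 bd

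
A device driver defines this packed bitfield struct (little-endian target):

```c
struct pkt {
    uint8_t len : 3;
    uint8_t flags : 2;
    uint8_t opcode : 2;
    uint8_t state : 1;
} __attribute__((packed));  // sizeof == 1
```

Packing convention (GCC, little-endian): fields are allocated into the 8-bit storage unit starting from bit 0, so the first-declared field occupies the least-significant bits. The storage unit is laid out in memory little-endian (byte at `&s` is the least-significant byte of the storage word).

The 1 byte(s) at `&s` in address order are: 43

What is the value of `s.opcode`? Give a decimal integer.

[0]=0x43 (little-endian) → word 0x43
len:3 @ bit 0 → (0x43>>0)&0x7 = 0x3
flags:2 @ bit 3 → (0x43>>3)&0x3 = 0x0
opcode:2 @ bit 5 → (0x43>>5)&0x3 = 0x2  ←
state:1 @ bit 7 → (0x43>>7)&0x1 = 0x0

2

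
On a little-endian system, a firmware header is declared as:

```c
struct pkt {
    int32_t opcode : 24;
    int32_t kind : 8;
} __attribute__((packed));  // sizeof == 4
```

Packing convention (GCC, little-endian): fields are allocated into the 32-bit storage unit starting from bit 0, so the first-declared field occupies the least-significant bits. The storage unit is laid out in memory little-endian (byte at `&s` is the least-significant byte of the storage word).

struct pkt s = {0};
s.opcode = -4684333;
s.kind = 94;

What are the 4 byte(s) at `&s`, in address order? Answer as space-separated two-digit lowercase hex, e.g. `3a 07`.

d3 85 b8 5e

opcode (24b) val=-4684333 bits=0xb885d3 at bit 0: 0x00b885d3
kind (8b) val=94 bits=0x5e at bit 24: 0x5eb885d3
word = 0x5eb885d3 → little-endian bytes:
  [0]=0xd3  [1]=0x85  [2]=0xb8  [3]=0x5e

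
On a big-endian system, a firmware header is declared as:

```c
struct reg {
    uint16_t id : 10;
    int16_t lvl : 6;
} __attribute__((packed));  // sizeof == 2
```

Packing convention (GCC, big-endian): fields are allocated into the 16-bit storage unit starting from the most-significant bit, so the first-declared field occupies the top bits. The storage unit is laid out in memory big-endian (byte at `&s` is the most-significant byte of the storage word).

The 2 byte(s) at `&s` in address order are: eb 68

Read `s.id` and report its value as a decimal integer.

[0]=0xeb [1]=0x68 (big-endian) → word 0xeb68
id:10 @ bit 6 → (0xeb68>>6)&0x3ff = 0x3ad  ←
lvl:6 @ bit 0 → (0xeb68>>0)&0x3f = 0x28

941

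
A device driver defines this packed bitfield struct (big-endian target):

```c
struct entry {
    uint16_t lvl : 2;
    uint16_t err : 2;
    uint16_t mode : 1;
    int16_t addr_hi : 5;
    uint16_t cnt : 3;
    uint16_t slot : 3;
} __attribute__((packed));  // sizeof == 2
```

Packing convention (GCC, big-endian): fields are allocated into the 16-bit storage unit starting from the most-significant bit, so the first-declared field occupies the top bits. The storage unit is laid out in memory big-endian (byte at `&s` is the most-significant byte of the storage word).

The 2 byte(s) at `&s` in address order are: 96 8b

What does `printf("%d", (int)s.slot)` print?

3

[0]=0x96 [1]=0x8b (big-endian) → word 0x968b
lvl [14+:2] = (word>>14) & 0x3 = 2
err [12+:2] = (word>>12) & 0x3 = 1
mode [11+:1] = (word>>11) & 0x1 = 0
addr_hi [6+:5] = (word>>6) & 0x1f = 26
cnt [3+:3] = (word>>3) & 0x7 = 1
slot [0+:3] = (word>>0) & 0x7 = 3  ←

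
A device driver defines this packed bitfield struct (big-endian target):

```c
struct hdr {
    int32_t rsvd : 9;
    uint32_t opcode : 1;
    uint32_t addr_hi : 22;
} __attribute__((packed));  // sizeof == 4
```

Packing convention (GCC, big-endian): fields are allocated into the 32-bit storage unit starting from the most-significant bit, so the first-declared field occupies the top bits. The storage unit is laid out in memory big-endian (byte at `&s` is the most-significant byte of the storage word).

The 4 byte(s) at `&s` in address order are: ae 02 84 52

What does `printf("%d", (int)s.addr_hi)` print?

164946

[0]=0xae [1]=0x02 [2]=0x84 [3]=0x52 (big-endian) → word 0xae028452
rsvd:9 @ bit 23 → (0xae028452>>23)&0x1ff = 0x15c
opcode:1 @ bit 22 → (0xae028452>>22)&0x1 = 0x0
addr_hi:22 @ bit 0 → (0xae028452>>0)&0x3fffff = 0x28452  ←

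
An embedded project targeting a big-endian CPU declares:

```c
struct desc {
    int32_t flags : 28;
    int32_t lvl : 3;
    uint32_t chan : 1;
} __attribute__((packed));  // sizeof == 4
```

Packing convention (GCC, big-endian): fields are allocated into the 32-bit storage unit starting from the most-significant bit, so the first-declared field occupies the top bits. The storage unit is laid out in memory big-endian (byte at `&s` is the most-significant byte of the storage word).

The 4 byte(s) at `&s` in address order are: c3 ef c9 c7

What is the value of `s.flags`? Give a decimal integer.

[0]=0xc3 [1]=0xef [2]=0xc9 [3]=0xc7 (big-endian) → word 0xc3efc9c7
flags [4+:28] = (word>>4) & 0xfffffff = 205454492  ←
lvl [1+:3] = (word>>1) & 0x7 = 3
chan [0+:1] = (word>>0) & 0x1 = 1
flags signed 28b, MSB=1: 205454492 - 268435456 = -62980964

-62980964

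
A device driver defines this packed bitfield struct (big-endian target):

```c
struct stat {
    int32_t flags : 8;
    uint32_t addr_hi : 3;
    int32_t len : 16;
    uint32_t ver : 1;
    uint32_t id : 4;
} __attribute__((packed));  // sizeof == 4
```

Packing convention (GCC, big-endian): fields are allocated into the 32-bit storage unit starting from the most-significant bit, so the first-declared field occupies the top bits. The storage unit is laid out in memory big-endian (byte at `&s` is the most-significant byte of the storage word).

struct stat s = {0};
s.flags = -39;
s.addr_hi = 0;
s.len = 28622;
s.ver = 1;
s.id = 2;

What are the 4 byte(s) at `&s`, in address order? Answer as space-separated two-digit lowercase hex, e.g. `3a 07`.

flags:8 = -39 → 0xd9 << 24 → word 0xd9000000
addr_hi:3 = 0 → 0x0 << 21 → word 0xd9000000
len:16 = 28622 → 0x6fce << 5 → word 0xd90df9c0
ver:1 = 1 → 0x1 << 4 → word 0xd90df9d0
id:4 = 2 → 0x2 << 0 → word 0xd90df9d2
word = 0xd90df9d2 → big-endian bytes:
  [0]=0xd9  [1]=0x0d  [2]=0xf9  [3]=0xd2

d9 0d f9 d2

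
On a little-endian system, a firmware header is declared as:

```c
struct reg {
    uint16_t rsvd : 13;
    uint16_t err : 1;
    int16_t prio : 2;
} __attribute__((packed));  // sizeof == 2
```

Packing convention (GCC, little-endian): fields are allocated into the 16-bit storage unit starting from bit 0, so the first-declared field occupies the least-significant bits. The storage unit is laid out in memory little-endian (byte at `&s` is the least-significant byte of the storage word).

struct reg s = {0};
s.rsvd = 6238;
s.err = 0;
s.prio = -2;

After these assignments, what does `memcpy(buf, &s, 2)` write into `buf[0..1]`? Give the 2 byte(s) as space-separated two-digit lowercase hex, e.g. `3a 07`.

5e 98

[0+:13] rsvd=6238 & 0x1fff = 0x185e; word=0x185e
[13+:1] err=0 & 0x1 = 0x0; word=0x185e
[14+:2] prio=-2 & 0x3 = 0x2; word=0x985e
word = 0x985e → little-endian bytes:
  [0]=0x5e  [1]=0x98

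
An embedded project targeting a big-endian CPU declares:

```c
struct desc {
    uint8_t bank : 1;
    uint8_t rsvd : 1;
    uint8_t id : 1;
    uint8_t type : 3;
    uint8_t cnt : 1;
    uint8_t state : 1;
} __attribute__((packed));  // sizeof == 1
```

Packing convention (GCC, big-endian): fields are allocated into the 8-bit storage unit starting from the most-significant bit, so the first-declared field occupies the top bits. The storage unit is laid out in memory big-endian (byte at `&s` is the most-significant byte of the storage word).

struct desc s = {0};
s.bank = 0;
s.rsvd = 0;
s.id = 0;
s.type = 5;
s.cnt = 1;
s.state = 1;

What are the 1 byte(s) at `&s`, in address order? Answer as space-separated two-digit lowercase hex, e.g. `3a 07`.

17

bank (1b) val=0 bits=0x0 at bit 7: 0x00
rsvd (1b) val=0 bits=0x0 at bit 6: 0x00
id (1b) val=0 bits=0x0 at bit 5: 0x00
type (3b) val=5 bits=0x5 at bit 2: 0x14
cnt (1b) val=1 bits=0x1 at bit 1: 0x16
state (1b) val=1 bits=0x1 at bit 0: 0x17
word = 0x17 → big-endian bytes:
  [0]=0x17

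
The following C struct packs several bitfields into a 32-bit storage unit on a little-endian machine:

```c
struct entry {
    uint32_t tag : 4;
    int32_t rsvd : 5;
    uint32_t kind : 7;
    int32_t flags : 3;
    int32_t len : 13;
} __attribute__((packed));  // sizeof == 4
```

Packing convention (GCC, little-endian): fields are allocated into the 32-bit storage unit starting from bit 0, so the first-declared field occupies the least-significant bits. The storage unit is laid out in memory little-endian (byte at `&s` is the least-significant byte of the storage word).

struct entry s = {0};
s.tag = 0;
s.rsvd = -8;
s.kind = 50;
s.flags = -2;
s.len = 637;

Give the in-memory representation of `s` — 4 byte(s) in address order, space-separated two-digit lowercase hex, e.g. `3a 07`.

80 65 ee 13

tag (4b) val=0 bits=0x0 at bit 0: 0x00000000
rsvd (5b) val=-8 bits=0x18 at bit 4: 0x00000180
kind (7b) val=50 bits=0x32 at bit 9: 0x00006580
flags (3b) val=-2 bits=0x6 at bit 16: 0x00066580
len (13b) val=637 bits=0x27d at bit 19: 0x13ee6580
word = 0x13ee6580 → little-endian bytes:
  [0]=0x80  [1]=0x65  [2]=0xee  [3]=0x13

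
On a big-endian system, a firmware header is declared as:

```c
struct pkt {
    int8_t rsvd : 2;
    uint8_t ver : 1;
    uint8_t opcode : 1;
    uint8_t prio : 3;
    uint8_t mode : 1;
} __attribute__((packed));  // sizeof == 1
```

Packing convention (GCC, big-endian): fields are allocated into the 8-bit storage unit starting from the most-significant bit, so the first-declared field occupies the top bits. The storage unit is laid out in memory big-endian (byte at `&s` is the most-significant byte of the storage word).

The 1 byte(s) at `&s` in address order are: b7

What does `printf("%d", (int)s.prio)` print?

[0]=0xb7 (big-endian) → word 0xb7
rsvd:2 @ bit 6 → (0xb7>>6)&0x3 = 0x2
ver:1 @ bit 5 → (0xb7>>5)&0x1 = 0x1
opcode:1 @ bit 4 → (0xb7>>4)&0x1 = 0x1
prio:3 @ bit 1 → (0xb7>>1)&0x7 = 0x3  ←
mode:1 @ bit 0 → (0xb7>>0)&0x1 = 0x1

3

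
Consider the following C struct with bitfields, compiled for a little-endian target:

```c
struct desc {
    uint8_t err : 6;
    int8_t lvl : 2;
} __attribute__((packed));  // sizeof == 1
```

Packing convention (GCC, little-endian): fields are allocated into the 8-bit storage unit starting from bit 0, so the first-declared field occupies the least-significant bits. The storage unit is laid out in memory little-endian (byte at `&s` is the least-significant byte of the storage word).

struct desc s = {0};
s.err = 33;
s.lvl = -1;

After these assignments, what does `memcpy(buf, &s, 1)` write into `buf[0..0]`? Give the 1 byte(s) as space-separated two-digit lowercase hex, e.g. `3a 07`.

e1

err (6b) val=33 bits=0x21 at bit 0: 0x21
lvl (2b) val=-1 bits=0x3 at bit 6: 0xe1
word = 0xe1 → little-endian bytes:
  [0]=0xe1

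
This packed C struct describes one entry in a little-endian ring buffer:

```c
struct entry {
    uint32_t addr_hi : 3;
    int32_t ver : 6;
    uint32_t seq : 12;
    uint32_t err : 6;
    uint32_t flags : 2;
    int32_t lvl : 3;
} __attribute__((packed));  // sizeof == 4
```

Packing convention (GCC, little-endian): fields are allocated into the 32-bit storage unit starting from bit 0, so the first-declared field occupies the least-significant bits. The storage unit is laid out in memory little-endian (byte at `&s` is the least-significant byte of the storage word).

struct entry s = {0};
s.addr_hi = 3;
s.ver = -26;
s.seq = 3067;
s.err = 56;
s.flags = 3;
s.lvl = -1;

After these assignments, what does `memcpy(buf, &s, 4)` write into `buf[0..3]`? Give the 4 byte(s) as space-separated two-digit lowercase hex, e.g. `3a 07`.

addr_hi:3 = 3 → 0x3 << 0 → word 0x00000003
ver:6 = -26 → 0x26 << 3 → word 0x00000133
seq:12 = 3067 → 0xbfb << 9 → word 0x0017f733
err:6 = 56 → 0x38 << 21 → word 0x0717f733
flags:2 = 3 → 0x3 << 27 → word 0x1f17f733
lvl:3 = -1 → 0x7 << 29 → word 0xff17f733
word = 0xff17f733 → little-endian bytes:
  [0]=0x33  [1]=0xf7  [2]=0x17  [3]=0xff

33 f7 17 ff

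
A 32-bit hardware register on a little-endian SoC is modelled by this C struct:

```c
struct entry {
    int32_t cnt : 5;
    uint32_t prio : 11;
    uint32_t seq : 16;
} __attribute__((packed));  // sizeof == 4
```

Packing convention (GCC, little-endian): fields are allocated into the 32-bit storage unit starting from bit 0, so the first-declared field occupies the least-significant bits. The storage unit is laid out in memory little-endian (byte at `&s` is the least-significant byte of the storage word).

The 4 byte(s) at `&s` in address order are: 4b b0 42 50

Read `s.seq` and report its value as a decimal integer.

[0]=0x4b [1]=0xb0 [2]=0x42 [3]=0x50 (little-endian) → word 0x5042b04b
cnt:5 @ bit 0 → (0x5042b04b>>0)&0x1f = 0xb
prio:11 @ bit 5 → (0x5042b04b>>5)&0x7ff = 0x582
seq:16 @ bit 16 → (0x5042b04b>>16)&0xffff = 0x5042  ←

20546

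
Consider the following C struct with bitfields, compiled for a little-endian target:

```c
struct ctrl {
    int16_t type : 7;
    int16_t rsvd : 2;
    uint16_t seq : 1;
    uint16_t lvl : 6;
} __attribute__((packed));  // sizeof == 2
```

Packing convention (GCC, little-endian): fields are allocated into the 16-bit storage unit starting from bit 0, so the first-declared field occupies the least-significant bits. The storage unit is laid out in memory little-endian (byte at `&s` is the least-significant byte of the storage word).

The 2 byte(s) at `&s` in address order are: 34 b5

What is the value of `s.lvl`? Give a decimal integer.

45

[0]=0x34 [1]=0xb5 (little-endian) → word 0xb534
type [0+:7] = (word>>0) & 0x7f = 52
rsvd [7+:2] = (word>>7) & 0x3 = 2
seq [9+:1] = (word>>9) & 0x1 = 0
lvl [10+:6] = (word>>10) & 0x3f = 45  ←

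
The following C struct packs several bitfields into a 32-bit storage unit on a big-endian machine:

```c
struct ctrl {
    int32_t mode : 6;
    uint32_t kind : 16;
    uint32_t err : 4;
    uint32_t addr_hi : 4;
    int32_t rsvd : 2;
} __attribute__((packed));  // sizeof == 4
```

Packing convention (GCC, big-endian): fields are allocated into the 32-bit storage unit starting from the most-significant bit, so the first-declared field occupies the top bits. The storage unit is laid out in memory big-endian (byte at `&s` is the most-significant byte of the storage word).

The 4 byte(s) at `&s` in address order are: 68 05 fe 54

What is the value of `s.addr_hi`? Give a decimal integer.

5

[0]=0x68 [1]=0x05 [2]=0xfe [3]=0x54 (big-endian) → word 0x6805fe54
mode [26+:6] = (word>>26) & 0x3f = 26
kind [10+:16] = (word>>10) & 0xffff = 383
err [6+:4] = (word>>6) & 0xf = 9
addr_hi [2+:4] = (word>>2) & 0xf = 5  ←
rsvd [0+:2] = (word>>0) & 0x3 = 0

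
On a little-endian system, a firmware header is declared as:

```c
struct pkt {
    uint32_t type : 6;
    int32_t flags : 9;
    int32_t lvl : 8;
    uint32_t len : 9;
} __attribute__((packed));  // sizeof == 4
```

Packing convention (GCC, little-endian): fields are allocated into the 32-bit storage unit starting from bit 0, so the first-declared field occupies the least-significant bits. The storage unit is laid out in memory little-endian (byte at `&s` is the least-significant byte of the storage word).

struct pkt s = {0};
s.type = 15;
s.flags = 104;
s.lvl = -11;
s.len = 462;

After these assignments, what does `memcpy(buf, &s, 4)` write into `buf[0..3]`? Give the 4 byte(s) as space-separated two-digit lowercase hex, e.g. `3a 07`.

type:6 = 15 → 0xf << 0 → word 0x0000000f
flags:9 = 104 → 0x68 << 6 → word 0x00001a0f
lvl:8 = -11 → 0xf5 << 15 → word 0x007a9a0f
len:9 = 462 → 0x1ce << 23 → word 0xe77a9a0f
word = 0xe77a9a0f → little-endian bytes:
  [0]=0x0f  [1]=0x9a  [2]=0x7a  [3]=0xe7

0f 9a 7a e7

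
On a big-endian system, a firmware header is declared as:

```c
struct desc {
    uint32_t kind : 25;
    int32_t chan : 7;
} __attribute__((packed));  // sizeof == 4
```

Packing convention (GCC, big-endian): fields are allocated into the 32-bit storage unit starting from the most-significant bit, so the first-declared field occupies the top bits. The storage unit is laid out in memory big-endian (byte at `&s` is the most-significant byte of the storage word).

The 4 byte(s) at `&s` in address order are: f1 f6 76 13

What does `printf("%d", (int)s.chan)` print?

[0]=0xf1 [1]=0xf6 [2]=0x76 [3]=0x13 (big-endian) → word 0xf1f67613
kind [7+:25] = (word>>7) & 0x1ffffff = 31714540
chan [0+:7] = (word>>0) & 0x7f = 19  ←
chan signed 7b, MSB=0: value = 19

19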